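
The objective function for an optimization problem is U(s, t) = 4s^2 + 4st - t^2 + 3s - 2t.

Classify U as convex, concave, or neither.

neither

U is quadratic, so its Hessian is the constant matrix H = [[8, 4], [4, -2]].
det(H) = -32, tr(H) = 6.
det(H) < 0, so H is indefinite: neither convex nor concave.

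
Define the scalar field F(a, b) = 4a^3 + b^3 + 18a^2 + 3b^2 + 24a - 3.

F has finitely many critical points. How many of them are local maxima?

F separates as a function of a plus a function of b, so ∇F=0 decouples.
∂F/∂a = 12(a + 1)(a + 2) = 0 at a ∈ {-2, -1}; ∂F/∂b = 3b(b + 2) = 0 at b ∈ {-2, 0}.
The Hessian is diagonal: diag(F_aa, F_bb). Second derivatives: F_aa(-2)=-12, F_aa(-1)=12; F_bb(-2)=-6, F_bb(0)=6.
Local maxima occur where both diagonal entries negative: (-2, -2). Count: 1.

1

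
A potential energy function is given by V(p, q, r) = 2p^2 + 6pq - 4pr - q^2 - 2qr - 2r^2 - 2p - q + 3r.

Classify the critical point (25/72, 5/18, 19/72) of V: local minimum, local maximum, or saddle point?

The Hessian is constant: H = [[4, 6, -4], [6, -2, -2], [-4, -2, -4]].
Leading principal minors: Δ₁ = 4, Δ₂ = -44, Δ₃ = 288.
The minors fit neither the all-positive nor the alternating-sign pattern, so H is indefinite: a saddle point.

saddle point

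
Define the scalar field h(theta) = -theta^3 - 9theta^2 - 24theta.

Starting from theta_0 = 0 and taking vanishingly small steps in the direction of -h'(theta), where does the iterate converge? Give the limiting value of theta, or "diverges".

h'(theta) = -3(theta + 2)(theta + 4), so h'(0) = -24.
Gradient descent moves in the -h' direction, i.e. theta is increasing.
There is no critical point above theta=0, and h' keeps the same sign, so the iterate runs off to +∞.

diverges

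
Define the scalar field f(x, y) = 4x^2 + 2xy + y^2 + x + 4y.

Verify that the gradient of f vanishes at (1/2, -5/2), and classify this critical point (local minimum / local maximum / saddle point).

∇f = (8x + 2y + 1, 2x + 2y + 4); substituting (1/2, -5/2) gives ∇f = (0, 0), so (1/2, -5/2) is indeed a critical point.
The Hessian of f is constant: H = [[8, 2], [2, 2]].
det(H) = 8·2 − 2² = 12.
det(H) > 0 and tr(H) = 10 > 0, so H is positive definite and the point is a local minimum.

local minimum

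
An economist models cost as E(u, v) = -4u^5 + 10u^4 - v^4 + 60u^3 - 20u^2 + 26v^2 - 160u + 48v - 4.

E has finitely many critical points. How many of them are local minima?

2

E separates as a function of u plus a function of v, so ∇E=0 decouples.
∂E/∂u = -20(u - 4)(u - 1)(u + 1)(u + 2) = 0 at u ∈ {-2, -1, 1, 4}; ∂E/∂v = -4(v - 4)(v + 1)(v + 3) = 0 at v ∈ {-3, -1, 4}.
The Hessian is diagonal: diag(E_uu, E_vv). Second derivatives: E_uu(-2)=360, E_uu(-1)=-200, E_uu(1)=360, E_uu(4)=-1800; E_vv(-3)=-56, E_vv(-1)=40, E_vv(4)=-140.
Local minima occur where both diagonal entries positive: (-2, -1), (1, -1). Count: 2.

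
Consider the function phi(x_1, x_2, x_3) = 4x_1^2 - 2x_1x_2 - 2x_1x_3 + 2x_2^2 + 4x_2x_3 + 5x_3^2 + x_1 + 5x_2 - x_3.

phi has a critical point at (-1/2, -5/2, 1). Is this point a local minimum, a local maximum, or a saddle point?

The Hessian is constant: H = [[8, -2, -2], [-2, 4, 4], [-2, 4, 10]].
Leading principal minors: Δ₁ = 8, Δ₂ = 28, Δ₃ = 168.
All leading minors are positive, so H is positive definite: a local minimum.

local minimum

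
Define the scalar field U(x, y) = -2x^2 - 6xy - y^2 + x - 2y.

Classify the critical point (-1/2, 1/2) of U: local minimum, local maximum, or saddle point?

saddle point

The Hessian of U is constant: H = [[-4, -6], [-6, -2]].
det(H) = (-4)·(-2) − (-6)² = -28.
Since det(H) < 0, H is indefinite and the critical point is a saddle point.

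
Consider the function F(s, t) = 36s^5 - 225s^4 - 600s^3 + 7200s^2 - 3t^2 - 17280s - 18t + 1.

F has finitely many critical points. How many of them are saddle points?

F separates as a function of s plus a function of t, so ∇F=0 decouples.
∂F/∂s = 180(s - 4)(s - 3)(s - 2)(s + 4) = 0 at s ∈ {-4, 2, 3, 4}; ∂F/∂t = -6(t + 3) = 0 at t ∈ {-3}.
The Hessian is diagonal: diag(F_ss, F_tt). Second derivatives: F_ss(-4)=-60480, F_ss(2)=2160, F_ss(3)=-1260, F_ss(4)=2880; F_tt(-3)=-6.
Saddle points occur where the two diagonal entries have opposite signs: (2, -3), (4, -3). Count: 2.

2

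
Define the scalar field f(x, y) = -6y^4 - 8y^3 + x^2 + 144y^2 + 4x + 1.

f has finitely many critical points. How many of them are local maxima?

0

f separates as a function of x plus a function of y, so ∇f=0 decouples.
∂f/∂x = 2(x + 2) = 0 at x ∈ {-2}; ∂f/∂y = -24y(y - 3)(y + 4) = 0 at y ∈ {-4, 0, 3}.
The Hessian is diagonal: diag(f_xx, f_yy). Second derivatives: f_xx(-2)=2; f_yy(-4)=-672, f_yy(0)=288, f_yy(3)=-504.
Local maxima occur where both diagonal entries negative: none. Count: 0.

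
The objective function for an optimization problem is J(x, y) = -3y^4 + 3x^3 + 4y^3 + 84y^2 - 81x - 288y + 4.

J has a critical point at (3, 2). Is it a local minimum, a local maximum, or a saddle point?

local minimum

The mixed partial ∂²J/∂x∂y is 0, so the Hessian at any point is diag(J_xx, J_yy) = diag(18x, 12(-3y^2 + 2y + 14)).
At (3, 2): H = diag(54, 72).
Both eigenvalues are positive, so H is positive definite: a local minimum.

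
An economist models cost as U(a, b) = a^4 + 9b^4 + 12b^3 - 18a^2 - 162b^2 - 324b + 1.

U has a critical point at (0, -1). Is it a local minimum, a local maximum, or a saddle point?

local maximum

The mixed partial ∂²U/∂a∂b is 0, so the Hessian at any point is diag(U_aa, U_bb) = diag(12(a^2 - 3), 36(3b^2 + 2b - 9)).
At (0, -1): H = diag(-36, -288).
Both eigenvalues are negative, so H is negative definite: a local maximum.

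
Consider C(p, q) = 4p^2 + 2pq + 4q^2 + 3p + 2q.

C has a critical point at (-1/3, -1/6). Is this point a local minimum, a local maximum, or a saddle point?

local minimum

The Hessian of C is constant: H = [[8, 2], [2, 8]].
det(H) = 8·8 − 2² = 60.
det(H) > 0 and tr(H) = 16 > 0, so H is positive definite and the point is a local minimum.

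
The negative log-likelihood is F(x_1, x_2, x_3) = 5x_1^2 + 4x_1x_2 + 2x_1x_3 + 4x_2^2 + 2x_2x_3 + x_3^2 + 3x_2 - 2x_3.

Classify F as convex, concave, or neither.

convex

F is quadratic, so its Hessian is the constant matrix H = [[10, 4, 2], [4, 8, 2], [2, 2, 2]].
Leading principal minors: 10, 64, 88.
All positive ⇒ H ≻ 0 ⇒ convex.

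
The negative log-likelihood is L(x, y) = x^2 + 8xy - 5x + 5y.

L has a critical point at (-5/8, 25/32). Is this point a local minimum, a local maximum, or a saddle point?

The Hessian of L is constant: H = [[2, 8], [8, 0]].
det(H) = 2·0 − 8² = -64.
Since det(H) < 0, H is indefinite and the critical point is a saddle point.

saddle point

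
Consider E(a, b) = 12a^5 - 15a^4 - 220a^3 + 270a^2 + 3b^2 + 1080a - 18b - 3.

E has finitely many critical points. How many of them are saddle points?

2

E separates as a function of a plus a function of b, so ∇E=0 decouples.
∂E/∂a = 60(a - 3)(a - 2)(a + 1)(a + 3) = 0 at a ∈ {-3, -1, 2, 3}; ∂E/∂b = 6(b - 3) = 0 at b ∈ {3}.
The Hessian is diagonal: diag(E_aa, E_bb). Second derivatives: E_aa(-3)=-3600, E_aa(-1)=1440, E_aa(2)=-900, E_aa(3)=1440; E_bb(3)=6.
Saddle points occur where the two diagonal entries have opposite signs: (-3, 3), (2, 3). Count: 2.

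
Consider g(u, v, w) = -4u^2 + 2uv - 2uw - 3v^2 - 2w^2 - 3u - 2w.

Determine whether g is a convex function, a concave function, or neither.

concave

g is quadratic, so its Hessian is the constant matrix H = [[-8, 2, -2], [2, -6, 0], [-2, 0, -4]].
Leading principal minors: -8, 44, -152.
Signs alternate −, +, − ⇒ H ≺ 0 ⇒ concave.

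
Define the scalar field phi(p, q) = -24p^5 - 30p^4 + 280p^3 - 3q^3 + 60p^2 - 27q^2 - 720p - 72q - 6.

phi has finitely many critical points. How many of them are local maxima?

2

phi separates as a function of p plus a function of q, so ∇phi=0 decouples.
∂phi/∂p = -120(p - 2)(p - 1)(p + 1)(p + 3) = 0 at p ∈ {-3, -1, 1, 2}; ∂phi/∂q = -9(q + 2)(q + 4) = 0 at q ∈ {-4, -2}.
The Hessian is diagonal: diag(phi_pp, phi_qq). Second derivatives: phi_pp(-3)=4800, phi_pp(-1)=-1440, phi_pp(1)=960, phi_pp(2)=-1800; phi_qq(-4)=18, phi_qq(-2)=-18.
Local maxima occur where both diagonal entries negative: (-1, -2), (2, -2). Count: 2.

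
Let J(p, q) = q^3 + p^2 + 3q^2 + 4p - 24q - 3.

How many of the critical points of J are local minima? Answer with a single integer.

J separates as a function of p plus a function of q, so ∇J=0 decouples.
∂J/∂p = 2(p + 2) = 0 at p ∈ {-2}; ∂J/∂q = 3(q - 2)(q + 4) = 0 at q ∈ {-4, 2}.
The Hessian is diagonal: diag(J_pp, J_qq). Second derivatives: J_pp(-2)=2; J_qq(-4)=-18, J_qq(2)=18.
Local minima occur where both diagonal entries positive: (-2, 2). Count: 1.

1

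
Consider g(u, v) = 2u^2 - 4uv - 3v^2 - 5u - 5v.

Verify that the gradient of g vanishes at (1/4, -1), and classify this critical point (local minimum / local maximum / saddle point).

saddle point

∇g = (4u - 4v - 5, -4u - 6v - 5); substituting (1/4, -1) gives ∇g = (0, 0), so (1/4, -1) is indeed a critical point.
The Hessian of g is constant: H = [[4, -4], [-4, -6]].
det(H) = 4·(-6) − (-4)² = -40.
Since det(H) < 0, H is indefinite and the critical point is a saddle point.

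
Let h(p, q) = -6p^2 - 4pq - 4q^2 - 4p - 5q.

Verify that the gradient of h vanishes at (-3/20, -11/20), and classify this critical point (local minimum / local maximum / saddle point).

∇h = (-12p - 4q - 4, -4p - 8q - 5); substituting (-3/20, -11/20) gives ∇h = (0, 0), so (-3/20, -11/20) is indeed a critical point.
The Hessian of h is constant: H = [[-12, -4], [-4, -8]].
det(H) = (-12)·(-8) − (-4)² = 80.
det(H) > 0 and tr(H) = -20 < 0, so H is negative definite and the point is a local maximum.

local maximum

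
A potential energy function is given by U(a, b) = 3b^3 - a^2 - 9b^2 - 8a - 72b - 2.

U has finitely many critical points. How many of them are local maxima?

1

U separates as a function of a plus a function of b, so ∇U=0 decouples.
∂U/∂a = -2(a + 4) = 0 at a ∈ {-4}; ∂U/∂b = 9(b - 4)(b + 2) = 0 at b ∈ {-2, 4}.
The Hessian is diagonal: diag(U_aa, U_bb). Second derivatives: U_aa(-4)=-2; U_bb(-2)=-54, U_bb(4)=54.
Local maxima occur where both diagonal entries negative: (-4, -2). Count: 1.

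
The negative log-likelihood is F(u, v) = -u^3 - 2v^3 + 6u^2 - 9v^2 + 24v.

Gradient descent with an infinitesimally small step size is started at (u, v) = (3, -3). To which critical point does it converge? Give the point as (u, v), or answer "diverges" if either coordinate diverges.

(0, -4)

F is separable, so gradient descent decouples: u follows -∂F/∂u, v follows -∂F/∂v.
∂F/∂u = -3u(u - 4); at u=3 this is 9, so u decreases.
∂F/∂v = -6(v - 1)(v + 4); at v=-3 this is 24, so v decreases.
u converges to its nearest critical value 0 (a local min of the u-part); v converges to -4. The iterate converges to (0, -4).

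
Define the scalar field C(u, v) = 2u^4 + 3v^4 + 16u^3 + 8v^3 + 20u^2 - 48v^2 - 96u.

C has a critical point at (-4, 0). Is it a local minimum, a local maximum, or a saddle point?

The mixed partial ∂²C/∂u∂v is 0, so the Hessian at any point is diag(C_uu, C_vv) = diag(8(3u^2 + 12u + 5), 12(3v^2 + 4v - 8)).
At (-4, 0): H = diag(40, -96).
The eigenvalues have opposite signs, so H is indefinite: a saddle point.

saddle point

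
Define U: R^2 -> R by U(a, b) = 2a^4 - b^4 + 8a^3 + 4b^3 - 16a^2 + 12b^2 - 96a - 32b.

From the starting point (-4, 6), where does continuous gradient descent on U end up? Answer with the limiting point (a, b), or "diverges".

diverges

U is separable, so gradient descent decouples: a follows -∂U/∂a, b follows -∂U/∂b.
∂U/∂a = 8(a - 2)(a + 2)(a + 3); at a=-4 this is -96, so a increases.
∂U/∂b = -4(b - 4)(b - 1)(b + 2); at b=6 this is -320, so b increases.
The b-coordinate has no critical point in that direction and runs off to infinity.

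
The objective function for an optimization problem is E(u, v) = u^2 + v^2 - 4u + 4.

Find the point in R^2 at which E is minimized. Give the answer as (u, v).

(2, 0)

E(u,v) separates as P(u) + Q(v) + 4, so its minimum is min P + min Q + 4.
P'(u) = 2u - 4 vanishes at u ∈ {2}; Q'(v) = 2v vanishes at v ∈ {0}.
Local minima of P (where P''>0): P(2)=-4. Local minima of Q: Q(0)=0.
So the global minimum of E is P(2) + Q(0) + 4 = -4 + 0 + 4 = 0, attained at (2, 0).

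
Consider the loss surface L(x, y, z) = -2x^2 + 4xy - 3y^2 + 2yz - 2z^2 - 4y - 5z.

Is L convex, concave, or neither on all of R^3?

concave

L is quadratic, so its Hessian is the constant matrix H = [[-4, 4, 0], [4, -6, 2], [0, 2, -4]].
Leading principal minors: -4, 8, -16.
Signs alternate −, +, − ⇒ H ≺ 0 ⇒ concave.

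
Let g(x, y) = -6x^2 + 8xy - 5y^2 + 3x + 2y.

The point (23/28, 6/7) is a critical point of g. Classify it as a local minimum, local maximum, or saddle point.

local maximum

The Hessian of g is constant: H = [[-12, 8], [8, -10]].
det(H) = (-12)·(-10) − 8² = 56.
det(H) > 0 and tr(H) = -22 < 0, so H is negative definite and the point is a local maximum.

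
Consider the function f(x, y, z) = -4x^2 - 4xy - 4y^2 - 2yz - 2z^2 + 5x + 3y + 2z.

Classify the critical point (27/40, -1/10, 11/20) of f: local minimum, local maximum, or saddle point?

The Hessian is constant: H = [[-8, -4, 0], [-4, -8, -2], [0, -2, -4]].
Leading principal minors: Δ₁ = -8, Δ₂ = 48, Δ₃ = -160.
The minors alternate sign starting negative (−, +, −), so H is negative definite: a local maximum.

local maximum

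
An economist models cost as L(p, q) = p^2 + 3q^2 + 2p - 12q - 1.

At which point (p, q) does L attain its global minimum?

(-1, 2)

L(p,q) separates as A(p) + B(q) − 1, so its minimum is min A + min B − 1.
A'(p) = 2p + 2 vanishes at p ∈ {-1}; B'(q) = 6q - 12 vanishes at q ∈ {2}.
Local minima of A (where A''>0): A(-1)=-1. Local minima of B: B(2)=-12.
So the global minimum of L is A(-1) + B(2) − 1 = -1 − 12 − 1 = -14, attained at (-1, 2).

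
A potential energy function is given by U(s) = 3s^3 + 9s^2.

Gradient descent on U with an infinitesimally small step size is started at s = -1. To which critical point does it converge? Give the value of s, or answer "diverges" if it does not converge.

U'(s) = 9s(s + 2), so U'(-1) = -9.
Gradient descent moves in the -U' direction, i.e. s is increasing.
The nearest critical point in that direction is s = 0, where U'' = 18 > 0 (a local minimum). The iterate converges there.

0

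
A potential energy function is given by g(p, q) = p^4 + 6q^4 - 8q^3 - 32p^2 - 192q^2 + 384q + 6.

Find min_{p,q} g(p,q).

-2810

g(p,q) separates as A(p) + B(q) + 6, so its minimum is min A + min B + 6.
A'(p) = 4p(p - 4)(p + 4) vanishes at p ∈ {-4, 0, 4}; B'(q) = 24(q - 4)(q - 1)(q + 4) vanishes at q ∈ {-4, 1, 4}.
Local minima of A (where A''>0): A(-4)=-256, A(4)=-256. Local minima of B: B(-4)=-2560, B(4)=-512.
So the global minimum of g is A(-4) + B(-4) + 6 = -256 − 2560 + 6 = -2810, attained at (-4, -4).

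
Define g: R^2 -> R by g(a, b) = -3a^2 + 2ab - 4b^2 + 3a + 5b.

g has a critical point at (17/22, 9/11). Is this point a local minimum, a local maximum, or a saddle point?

The Hessian of g is constant: H = [[-6, 2], [2, -8]].
det(H) = (-6)·(-8) − 2² = 44.
det(H) > 0 and tr(H) = -14 < 0, so H is negative definite and the point is a local maximum.

local maximum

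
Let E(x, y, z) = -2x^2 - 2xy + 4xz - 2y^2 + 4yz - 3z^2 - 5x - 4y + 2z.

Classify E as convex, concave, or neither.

E is quadratic, so its Hessian is the constant matrix H = [[-4, -2, 4], [-2, -4, 4], [4, 4, -6]].
Leading principal minors: -4, 12, -8.
Signs alternate −, +, − ⇒ H ≺ 0 ⇒ concave.

concave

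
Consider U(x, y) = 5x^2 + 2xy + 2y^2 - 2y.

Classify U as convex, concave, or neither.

U is quadratic, so its Hessian is the constant matrix H = [[10, 2], [2, 4]].
det(H) = 36, tr(H) = 14.
det(H) > 0 and tr(H) > 0, so H is positive definite everywhere: convex.

convex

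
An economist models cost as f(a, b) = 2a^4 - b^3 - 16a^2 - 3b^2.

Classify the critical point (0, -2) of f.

The mixed partial ∂²f/∂a∂b is 0, so the Hessian at any point is diag(f_aa, f_bb) = diag(8(3a^2 - 4), -6(b + 1)).
At (0, -2): H = diag(-32, 6).
The eigenvalues have opposite signs, so H is indefinite: a saddle point.

saddle point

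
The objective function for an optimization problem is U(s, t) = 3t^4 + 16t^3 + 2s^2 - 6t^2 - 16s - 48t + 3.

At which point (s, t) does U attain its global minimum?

U(s,t) separates as P(s) + Q(t) + 3, so its minimum is min P + min Q + 3.
P'(s) = 4s - 16 vanishes at s ∈ {4}; Q'(t) = 12(t - 1)(t + 1)(t + 4) vanishes at t ∈ {-4, -1, 1}.
Local minima of P (where P''>0): P(4)=-32. Local minima of Q: Q(-4)=-160, Q(1)=-35.
So the global minimum of U is P(4) + Q(-4) + 3 = -32 − 160 + 3 = -189, attained at (4, -4).

(4, -4)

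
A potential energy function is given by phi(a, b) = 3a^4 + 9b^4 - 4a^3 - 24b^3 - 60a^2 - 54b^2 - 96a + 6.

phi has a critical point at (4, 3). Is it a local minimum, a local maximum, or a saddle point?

The mixed partial ∂²phi/∂a∂b is 0, so the Hessian at any point is diag(phi_aa, phi_bb) = diag(12(3a^2 - 2a - 10), 36(3b^2 - 4b - 3)).
At (4, 3): H = diag(360, 432).
Both eigenvalues are positive, so H is positive definite: a local minimum.

local minimum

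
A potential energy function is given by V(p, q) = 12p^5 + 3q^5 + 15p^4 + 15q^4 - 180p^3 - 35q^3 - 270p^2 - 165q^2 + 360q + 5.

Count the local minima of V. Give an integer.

V separates as a function of p plus a function of q, so ∇V=0 decouples.
∂V/∂p = 60p(p - 3)(p + 1)(p + 3) = 0 at p ∈ {-3, -1, 0, 3}; ∂V/∂q = 15(q - 2)(q - 1)(q + 3)(q + 4) = 0 at q ∈ {-4, -3, 1, 2}.
The Hessian is diagonal: diag(V_pp, V_qq). Second derivatives: V_pp(-3)=-2160, V_pp(-1)=480, V_pp(0)=-540, V_pp(3)=4320; V_qq(-4)=-450, V_qq(-3)=300, V_qq(1)=-300, V_qq(2)=450.
Local minima occur where both diagonal entries positive: (-1, -3), (-1, 2), (3, -3), (3, 2). Count: 4.

4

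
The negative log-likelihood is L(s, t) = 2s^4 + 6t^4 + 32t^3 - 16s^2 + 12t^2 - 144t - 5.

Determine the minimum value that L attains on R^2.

-131

L(s,t) separates as P(s) + Q(t) − 5, so its minimum is min P + min Q − 5.
P'(s) = 8s(s - 2)(s + 2) vanishes at s ∈ {-2, 0, 2}; Q'(t) = 24(t - 1)(t + 2)(t + 3) vanishes at t ∈ {-3, -2, 1}.
Local minima of P (where P''>0): P(-2)=-32, P(2)=-32. Local minima of Q: Q(-3)=162, Q(1)=-94.
So the global minimum of L is P(-2) + Q(1) − 5 = -32 − 94 − 5 = -131, attained at (-2, 1).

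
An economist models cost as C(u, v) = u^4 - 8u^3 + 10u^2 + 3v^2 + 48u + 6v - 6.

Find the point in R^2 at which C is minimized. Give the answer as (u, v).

C(u,v) separates as P(u) + Q(v) − 6, so its minimum is min P + min Q − 6.
P'(u) = 4(u - 4)(u - 3)(u + 1) vanishes at u ∈ {-1, 3, 4}; Q'(v) = 6v + 6 vanishes at v ∈ {-1}.
Local minima of P (where P''>0): P(-1)=-29, P(4)=96. Local minima of Q: Q(-1)=-3.
So the global minimum of C is P(-1) + Q(-1) − 6 = -29 − 3 − 6 = -38, attained at (-1, -1).

(-1, -1)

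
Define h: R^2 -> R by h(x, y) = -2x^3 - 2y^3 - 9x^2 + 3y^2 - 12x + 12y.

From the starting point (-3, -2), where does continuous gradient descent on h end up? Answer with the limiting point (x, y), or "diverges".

(-2, -1)

h is separable, so gradient descent decouples: x follows -∂h/∂x, y follows -∂h/∂y.
∂h/∂x = -6(x + 1)(x + 2); at x=-3 this is -12, so x increases.
∂h/∂y = -6(y - 2)(y + 1); at y=-2 this is -24, so y increases.
x converges to its nearest critical value -2 (a local min of the x-part); y converges to -1. The iterate converges to (-2, -1).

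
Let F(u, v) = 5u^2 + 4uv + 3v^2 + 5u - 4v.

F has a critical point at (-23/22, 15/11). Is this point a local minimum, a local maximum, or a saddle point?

The Hessian of F is constant: H = [[10, 4], [4, 6]].
det(H) = 10·6 − 4² = 44.
det(H) > 0 and tr(H) = 16 > 0, so H is positive definite and the point is a local minimum.

local minimum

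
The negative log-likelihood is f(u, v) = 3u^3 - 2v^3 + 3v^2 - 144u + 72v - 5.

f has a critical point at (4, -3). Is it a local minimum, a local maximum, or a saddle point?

The mixed partial ∂²f/∂u∂v is 0, so the Hessian at any point is diag(f_uu, f_vv) = diag(18u, 6(-2v + 1)).
At (4, -3): H = diag(72, 42).
Both eigenvalues are positive, so H is positive definite: a local minimum.

local minimum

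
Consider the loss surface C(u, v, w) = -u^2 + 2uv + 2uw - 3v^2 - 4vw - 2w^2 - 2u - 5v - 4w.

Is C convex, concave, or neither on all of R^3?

C is quadratic, so its Hessian is the constant matrix H = [[-2, 2, 2], [2, -6, -4], [2, -4, -4]].
Leading principal minors: -2, 8, -8.
Signs alternate −, +, − ⇒ H ≺ 0 ⇒ concave.

concave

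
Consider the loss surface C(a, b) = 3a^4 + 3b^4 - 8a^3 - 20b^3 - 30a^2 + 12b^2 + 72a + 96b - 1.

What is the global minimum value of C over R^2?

C(a,b) separates as P(a) + Q(b) − 1, so its minimum is min P + min Q − 1.
P'(a) = 12(a - 3)(a - 1)(a + 2) vanishes at a ∈ {-2, 1, 3}; Q'(b) = 12(b - 4)(b - 2)(b + 1) vanishes at b ∈ {-1, 2, 4}.
Local minima of P (where P''>0): P(-2)=-152, P(3)=-27. Local minima of Q: Q(-1)=-61, Q(4)=64.
So the global minimum of C is P(-2) + Q(-1) − 1 = -152 − 61 − 1 = -214, attained at (-2, -1).

-214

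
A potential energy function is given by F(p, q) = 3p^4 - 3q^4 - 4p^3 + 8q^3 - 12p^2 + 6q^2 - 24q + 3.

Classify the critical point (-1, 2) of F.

saddle point

The mixed partial ∂²F/∂p∂q is 0, so the Hessian at any point is diag(F_pp, F_qq) = diag(12(3p^2 - 2p - 2), 12(-3q^2 + 4q + 1)).
At (-1, 2): H = diag(36, -36).
The eigenvalues have opposite signs, so H is indefinite: a saddle point.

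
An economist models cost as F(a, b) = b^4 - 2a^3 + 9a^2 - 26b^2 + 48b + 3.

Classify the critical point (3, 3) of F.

The mixed partial ∂²F/∂a∂b is 0, so the Hessian at any point is diag(F_aa, F_bb) = diag(6(-2a + 3), 4(3b^2 - 13)).
At (3, 3): H = diag(-18, 56).
The eigenvalues have opposite signs, so H is indefinite: a saddle point.

saddle point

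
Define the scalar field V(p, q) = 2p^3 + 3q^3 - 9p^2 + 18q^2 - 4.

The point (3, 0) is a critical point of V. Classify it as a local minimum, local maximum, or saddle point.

The mixed partial ∂²V/∂p∂q is 0, so the Hessian at any point is diag(V_pp, V_qq) = diag(6(2p - 3), 18(q + 2)).
At (3, 0): H = diag(18, 36).
Both eigenvalues are positive, so H is positive definite: a local minimum.

local minimum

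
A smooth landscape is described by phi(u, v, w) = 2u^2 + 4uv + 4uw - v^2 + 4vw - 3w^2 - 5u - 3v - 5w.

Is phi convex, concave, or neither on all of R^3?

phi is quadratic, so its Hessian is the constant matrix H = [[4, 4, 4], [4, -2, 4], [4, 4, -6]].
Leading principal minors: 4, -24, 240.
Neither pattern holds ⇒ H is indefinite ⇒ neither convex nor concave.

neither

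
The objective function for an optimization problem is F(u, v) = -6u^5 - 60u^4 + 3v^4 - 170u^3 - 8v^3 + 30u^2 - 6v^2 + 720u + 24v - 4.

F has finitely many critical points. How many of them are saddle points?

6

F separates as a function of u plus a function of v, so ∇F=0 decouples.
∂F/∂u = -30(u - 1)(u + 2)(u + 3)(u + 4) = 0 at u ∈ {-4, -3, -2, 1}; ∂F/∂v = 12(v - 2)(v - 1)(v + 1) = 0 at v ∈ {-1, 1, 2}.
The Hessian is diagonal: diag(F_uu, F_vv). Second derivatives: F_uu(-4)=300, F_uu(-3)=-120, F_uu(-2)=180, F_uu(1)=-1800; F_vv(-1)=72, F_vv(1)=-24, F_vv(2)=36.
Saddle points occur where the two diagonal entries have opposite signs: (-4, 1), (-3, -1), (-3, 2), (-2, 1), (1, -1), (1, 2). Count: 6.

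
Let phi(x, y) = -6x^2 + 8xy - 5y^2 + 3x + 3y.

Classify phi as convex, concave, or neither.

phi is quadratic, so its Hessian is the constant matrix H = [[-12, 8], [8, -10]].
det(H) = 56, tr(H) = -22.
det(H) > 0 and tr(H) < 0, so H is negative definite everywhere: concave.

concave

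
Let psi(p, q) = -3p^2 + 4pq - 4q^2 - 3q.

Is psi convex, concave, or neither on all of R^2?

psi is quadratic, so its Hessian is the constant matrix H = [[-6, 4], [4, -8]].
det(H) = 32, tr(H) = -14.
det(H) > 0 and tr(H) < 0, so H is negative definite everywhere: concave.

concave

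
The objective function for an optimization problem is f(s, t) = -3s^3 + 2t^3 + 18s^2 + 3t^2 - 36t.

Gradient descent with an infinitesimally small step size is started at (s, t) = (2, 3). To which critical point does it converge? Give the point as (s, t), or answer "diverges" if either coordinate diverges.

f is separable, so gradient descent decouples: s follows -∂f/∂s, t follows -∂f/∂t.
∂f/∂s = -9s(s - 4); at s=2 this is 36, so s decreases.
∂f/∂t = 6(t - 2)(t + 3); at t=3 this is 36, so t decreases.
s converges to its nearest critical value 0 (a local min of the s-part); t converges to 2. The iterate converges to (0, 2).

(0, 2)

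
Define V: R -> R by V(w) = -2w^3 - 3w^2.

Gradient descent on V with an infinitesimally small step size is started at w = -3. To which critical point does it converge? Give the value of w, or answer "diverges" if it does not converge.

-1

V'(w) = -6w(w + 1), so V'(-3) = -36.
Gradient descent moves in the -V' direction, i.e. w is increasing.
The nearest critical point in that direction is w = -1, where V'' = 6 > 0 (a local minimum). The iterate converges there.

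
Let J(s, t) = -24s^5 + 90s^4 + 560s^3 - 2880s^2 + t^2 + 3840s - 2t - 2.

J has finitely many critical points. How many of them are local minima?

J separates as a function of s plus a function of t, so ∇J=0 decouples.
∂J/∂s = -120(s - 4)(s - 2)(s - 1)(s + 4) = 0 at s ∈ {-4, 1, 2, 4}; ∂J/∂t = 2(t - 1) = 0 at t ∈ {1}.
The Hessian is diagonal: diag(J_ss, J_tt). Second derivatives: J_ss(-4)=28800, J_ss(1)=-1800, J_ss(2)=1440, J_ss(4)=-5760; J_tt(1)=2.
Local minima occur where both diagonal entries positive: (-4, 1), (2, 1). Count: 2.

2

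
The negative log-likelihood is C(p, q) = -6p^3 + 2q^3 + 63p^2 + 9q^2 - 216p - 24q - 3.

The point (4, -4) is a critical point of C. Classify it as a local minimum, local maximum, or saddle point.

local maximum

The mixed partial ∂²C/∂p∂q is 0, so the Hessian at any point is diag(C_pp, C_qq) = diag(18(-2p + 7), 6(2q + 3)).
At (4, -4): H = diag(-18, -30).
Both eigenvalues are negative, so H is negative definite: a local maximum.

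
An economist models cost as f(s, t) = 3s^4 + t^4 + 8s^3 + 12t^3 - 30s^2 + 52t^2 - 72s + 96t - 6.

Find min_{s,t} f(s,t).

f(s,t) separates as P(s) + Q(t) − 6, so its minimum is min P + min Q − 6.
P'(s) = 12(s - 2)(s + 1)(s + 3) vanishes at s ∈ {-3, -1, 2}; Q'(t) = 4(t + 2)(t + 3)(t + 4) vanishes at t ∈ {-4, -3, -2}.
Local minima of P (where P''>0): P(-3)=-27, P(2)=-152. Local minima of Q: Q(-4)=-64, Q(-2)=-64.
So the global minimum of f is P(2) + Q(-4) − 6 = -152 − 64 − 6 = -222, attained at (2, -4).

-222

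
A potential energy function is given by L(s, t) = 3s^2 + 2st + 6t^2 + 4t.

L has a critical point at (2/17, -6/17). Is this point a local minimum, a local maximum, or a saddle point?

local minimum

The Hessian of L is constant: H = [[6, 2], [2, 12]].
det(H) = 6·12 − 2² = 68.
det(H) > 0 and tr(H) = 18 > 0, so H is positive definite and the point is a local minimum.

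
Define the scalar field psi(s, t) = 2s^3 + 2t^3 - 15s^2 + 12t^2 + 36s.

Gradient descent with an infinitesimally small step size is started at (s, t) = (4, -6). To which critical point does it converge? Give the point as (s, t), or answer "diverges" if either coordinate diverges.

diverges

psi is separable, so gradient descent decouples: s follows -∂psi/∂s, t follows -∂psi/∂t.
∂psi/∂s = 6(s - 3)(s - 2); at s=4 this is 12, so s decreases.
∂psi/∂t = 6t(t + 4); at t=-6 this is 72, so t decreases.
The t-coordinate has no critical point in that direction and runs off to infinity.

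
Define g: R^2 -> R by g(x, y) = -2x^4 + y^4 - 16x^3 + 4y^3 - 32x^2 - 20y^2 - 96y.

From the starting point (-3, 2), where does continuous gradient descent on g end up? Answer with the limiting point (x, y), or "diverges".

g is separable, so gradient descent decouples: x follows -∂g/∂x, y follows -∂g/∂y.
∂g/∂x = -8x(x + 2)(x + 4); at x=-3 this is -24, so x increases.
∂g/∂y = 4(y - 3)(y + 2)(y + 4); at y=2 this is -96, so y increases.
x converges to its nearest critical value -2 (a local min of the x-part); y converges to 3. The iterate converges to (-2, 3).

(-2, 3)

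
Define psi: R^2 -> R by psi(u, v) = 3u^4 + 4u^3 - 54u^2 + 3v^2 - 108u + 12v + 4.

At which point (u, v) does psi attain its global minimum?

(3, -2)

psi(u,v) separates as P(u) + Q(v) + 4, so its minimum is min P + min Q + 4.
P'(u) = 12(u - 3)(u + 1)(u + 3) vanishes at u ∈ {-3, -1, 3}; Q'(v) = 6v + 12 vanishes at v ∈ {-2}.
Local minima of P (where P''>0): P(-3)=-27, P(3)=-459. Local minima of Q: Q(-2)=-12.
So the global minimum of psi is P(3) + Q(-2) + 4 = -459 − 12 + 4 = -467, attained at (3, -2).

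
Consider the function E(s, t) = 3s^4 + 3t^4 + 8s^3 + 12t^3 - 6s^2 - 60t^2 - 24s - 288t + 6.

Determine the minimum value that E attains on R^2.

E(s,t) separates as P(s) + Q(t) + 6, so its minimum is min P + min Q + 6.
P'(s) = 12(s - 1)(s + 1)(s + 2) vanishes at s ∈ {-2, -1, 1}; Q'(t) = 12(t - 3)(t + 2)(t + 4) vanishes at t ∈ {-4, -2, 3}.
Local minima of P (where P''>0): P(-2)=8, P(1)=-19. Local minima of Q: Q(-4)=192, Q(3)=-837.
So the global minimum of E is P(1) + Q(3) + 6 = -19 − 837 + 6 = -850, attained at (1, 3).

-850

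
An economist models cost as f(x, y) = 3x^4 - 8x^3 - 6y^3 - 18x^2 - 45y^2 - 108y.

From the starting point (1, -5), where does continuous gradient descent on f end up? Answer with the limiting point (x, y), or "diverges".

f is separable, so gradient descent decouples: x follows -∂f/∂x, y follows -∂f/∂y.
∂f/∂x = 12x(x - 3)(x + 1); at x=1 this is -48, so x increases.
∂f/∂y = -18(y + 2)(y + 3); at y=-5 this is -108, so y increases.
x converges to its nearest critical value 3 (a local min of the x-part); y converges to -3. The iterate converges to (3, -3).

(3, -3)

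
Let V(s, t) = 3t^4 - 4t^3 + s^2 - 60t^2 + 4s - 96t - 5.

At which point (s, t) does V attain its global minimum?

V(s,t) separates as P(s) + Q(t) − 5, so its minimum is min P + min Q − 5.
P'(s) = 2s + 4 vanishes at s ∈ {-2}; Q'(t) = 12(t - 4)(t + 1)(t + 2) vanishes at t ∈ {-2, -1, 4}.
Local minima of P (where P''>0): P(-2)=-4. Local minima of Q: Q(-2)=32, Q(4)=-832.
So the global minimum of V is P(-2) + Q(4) − 5 = -4 − 832 − 5 = -841, attained at (-2, 4).

(-2, 4)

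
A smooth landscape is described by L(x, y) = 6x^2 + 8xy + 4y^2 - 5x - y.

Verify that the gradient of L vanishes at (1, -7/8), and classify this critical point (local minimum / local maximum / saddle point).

∇L = (12x + 8y - 5, 8x + 8y - 1); substituting (1, -7/8) gives ∇L = (0, 0), so (1, -7/8) is indeed a critical point.
The Hessian of L is constant: H = [[12, 8], [8, 8]].
det(H) = 12·8 − 8² = 32.
det(H) > 0 and tr(H) = 20 > 0, so H is positive definite and the point is a local minimum.

local minimum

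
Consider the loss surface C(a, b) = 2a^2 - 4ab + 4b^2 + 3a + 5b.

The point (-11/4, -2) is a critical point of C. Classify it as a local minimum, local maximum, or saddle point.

The Hessian of C is constant: H = [[4, -4], [-4, 8]].
det(H) = 4·8 − (-4)² = 16.
det(H) > 0 and tr(H) = 12 > 0, so H is positive definite and the point is a local minimum.

local minimum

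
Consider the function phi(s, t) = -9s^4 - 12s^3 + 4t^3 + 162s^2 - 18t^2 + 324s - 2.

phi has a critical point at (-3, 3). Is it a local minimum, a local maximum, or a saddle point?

saddle point

The mixed partial ∂²phi/∂s∂t is 0, so the Hessian at any point is diag(phi_ss, phi_tt) = diag(36(-3s^2 - 2s + 9), 12(2t - 3)).
At (-3, 3): H = diag(-432, 36).
The eigenvalues have opposite signs, so H is indefinite: a saddle point.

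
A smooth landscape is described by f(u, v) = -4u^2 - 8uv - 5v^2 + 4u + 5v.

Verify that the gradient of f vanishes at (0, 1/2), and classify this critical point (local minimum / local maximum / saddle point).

local maximum

∇f = (-8u - 8v + 4, -8u - 10v + 5); substituting (0, 1/2) gives ∇f = (0, 0), so (0, 1/2) is indeed a critical point.
The Hessian of f is constant: H = [[-8, -8], [-8, -10]].
det(H) = (-8)·(-10) − (-8)² = 16.
det(H) > 0 and tr(H) = -18 < 0, so H is negative definite and the point is a local maximum.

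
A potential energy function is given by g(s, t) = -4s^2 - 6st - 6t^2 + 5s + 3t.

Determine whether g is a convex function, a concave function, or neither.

g is quadratic, so its Hessian is the constant matrix H = [[-8, -6], [-6, -12]].
det(H) = 60, tr(H) = -20.
det(H) > 0 and tr(H) < 0, so H is negative definite everywhere: concave.

concave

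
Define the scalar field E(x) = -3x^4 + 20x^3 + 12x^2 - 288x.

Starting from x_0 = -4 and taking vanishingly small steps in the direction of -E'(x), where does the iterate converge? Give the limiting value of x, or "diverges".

E'(x) = -12(x - 4)(x - 3)(x + 2), so E'(-4) = 1344.
Gradient descent moves in the -E' direction, i.e. x is decreasing.
There is no critical point below x=-4, and E' keeps the same sign, so the iterate runs off to −∞.

diverges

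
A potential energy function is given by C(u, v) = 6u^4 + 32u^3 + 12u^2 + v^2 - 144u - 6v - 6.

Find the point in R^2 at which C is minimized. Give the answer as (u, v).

(1, 3)

C(u,v) separates as P(u) + Q(v) − 6, so its minimum is min P + min Q − 6.
P'(u) = 24(u - 1)(u + 2)(u + 3) vanishes at u ∈ {-3, -2, 1}; Q'(v) = 2v - 6 vanishes at v ∈ {3}.
Local minima of P (where P''>0): P(-3)=162, P(1)=-94. Local minima of Q: Q(3)=-9.
So the global minimum of C is P(1) + Q(3) − 6 = -94 − 9 − 6 = -109, attained at (1, 3).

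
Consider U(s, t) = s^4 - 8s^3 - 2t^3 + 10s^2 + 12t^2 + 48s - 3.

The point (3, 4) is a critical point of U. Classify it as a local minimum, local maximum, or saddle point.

local maximum

The mixed partial ∂²U/∂s∂t is 0, so the Hessian at any point is diag(U_ss, U_tt) = diag(4(3s^2 - 12s + 5), 12(-t + 2)).
At (3, 4): H = diag(-16, -24).
Both eigenvalues are negative, so H is negative definite: a local maximum.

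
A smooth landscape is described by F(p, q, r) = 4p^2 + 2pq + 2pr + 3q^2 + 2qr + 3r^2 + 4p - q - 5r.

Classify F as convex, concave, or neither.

F is quadratic, so its Hessian is the constant matrix H = [[8, 2, 2], [2, 6, 2], [2, 2, 6]].
Leading principal minors: 8, 44, 224.
All positive ⇒ H ≻ 0 ⇒ convex.

convex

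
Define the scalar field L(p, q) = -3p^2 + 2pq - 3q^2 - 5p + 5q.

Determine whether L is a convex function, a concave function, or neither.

concave

L is quadratic, so its Hessian is the constant matrix H = [[-6, 2], [2, -6]].
det(H) = 32, tr(H) = -12.
det(H) > 0 and tr(H) < 0, so H is negative definite everywhere: concave.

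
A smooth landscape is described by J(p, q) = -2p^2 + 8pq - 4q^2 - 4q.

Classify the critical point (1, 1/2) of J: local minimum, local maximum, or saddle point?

The Hessian of J is constant: H = [[-4, 8], [8, -8]].
det(H) = (-4)·(-8) − 8² = -32.
Since det(H) < 0, H is indefinite and the critical point is a saddle point.

saddle point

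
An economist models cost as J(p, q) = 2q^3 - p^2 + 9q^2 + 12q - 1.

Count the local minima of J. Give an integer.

J separates as a function of p plus a function of q, so ∇J=0 decouples.
∂J/∂p = -2p = 0 at p ∈ {0}; ∂J/∂q = 6(q + 1)(q + 2) = 0 at q ∈ {-2, -1}.
The Hessian is diagonal: diag(J_pp, J_qq). Second derivatives: J_pp(0)=-2; J_qq(-2)=-6, J_qq(-1)=6.
Local minima occur where both diagonal entries positive: none. Count: 0.

0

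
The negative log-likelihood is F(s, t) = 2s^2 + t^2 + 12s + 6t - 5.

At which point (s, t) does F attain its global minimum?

(-3, -3)

F(s,t) separates as P(s) + Q(t) − 5, so its minimum is min P + min Q − 5.
P'(s) = 4s + 12 vanishes at s ∈ {-3}; Q'(t) = 2(t + 3) vanishes at t ∈ {-3}.
Local minima of P (where P''>0): P(-3)=-18. Local minima of Q: Q(-3)=-9.
So the global minimum of F is P(-3) + Q(-3) − 5 = -18 − 9 − 5 = -32, attained at (-3, -3).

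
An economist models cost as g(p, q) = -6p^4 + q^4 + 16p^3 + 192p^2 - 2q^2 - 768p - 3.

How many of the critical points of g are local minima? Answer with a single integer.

2

g separates as a function of p plus a function of q, so ∇g=0 decouples.
∂g/∂p = -24(p - 4)(p - 2)(p + 4) = 0 at p ∈ {-4, 2, 4}; ∂g/∂q = 4q(q - 1)(q + 1) = 0 at q ∈ {-1, 0, 1}.
The Hessian is diagonal: diag(g_pp, g_qq). Second derivatives: g_pp(-4)=-1152, g_pp(2)=288, g_pp(4)=-384; g_qq(-1)=8, g_qq(0)=-4, g_qq(1)=8.
Local minima occur where both diagonal entries positive: (2, -1), (2, 1). Count: 2.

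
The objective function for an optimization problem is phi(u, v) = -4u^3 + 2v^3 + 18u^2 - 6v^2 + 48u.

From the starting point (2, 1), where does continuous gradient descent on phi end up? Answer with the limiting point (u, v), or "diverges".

phi is separable, so gradient descent decouples: u follows -∂phi/∂u, v follows -∂phi/∂v.
∂phi/∂u = -12(u - 4)(u + 1); at u=2 this is 72, so u decreases.
∂phi/∂v = 6v(v - 2); at v=1 this is -6, so v increases.
u converges to its nearest critical value -1 (a local min of the u-part); v converges to 2. The iterate converges to (-1, 2).

(-1, 2)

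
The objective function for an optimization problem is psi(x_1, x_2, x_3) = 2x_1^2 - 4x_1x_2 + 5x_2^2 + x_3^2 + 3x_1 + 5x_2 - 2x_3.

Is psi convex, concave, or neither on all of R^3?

psi is quadratic, so its Hessian is the constant matrix H = [[4, -4, 0], [-4, 10, 0], [0, 0, 2]].
Leading principal minors: 4, 24, 48.
All positive ⇒ H ≻ 0 ⇒ convex.

convex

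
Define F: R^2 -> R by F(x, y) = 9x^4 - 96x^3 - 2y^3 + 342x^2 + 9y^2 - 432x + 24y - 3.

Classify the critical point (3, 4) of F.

The mixed partial ∂²F/∂x∂y is 0, so the Hessian at any point is diag(F_xx, F_yy) = diag(36(3x^2 - 16x + 19), 6(-2y + 3)).
At (3, 4): H = diag(-72, -30).
Both eigenvalues are negative, so H is negative definite: a local maximum.

local maximum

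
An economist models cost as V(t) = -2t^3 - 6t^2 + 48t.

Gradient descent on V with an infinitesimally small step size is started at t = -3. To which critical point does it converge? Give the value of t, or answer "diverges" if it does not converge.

-4

V'(t) = -6(t - 2)(t + 4), so V'(-3) = 30.
Gradient descent moves in the -V' direction, i.e. t is decreasing.
The nearest critical point in that direction is t = -4, where V'' = 36 > 0 (a local minimum). The iterate converges there.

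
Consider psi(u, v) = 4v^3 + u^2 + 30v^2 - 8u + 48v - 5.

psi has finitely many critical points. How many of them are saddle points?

1

psi separates as a function of u plus a function of v, so ∇psi=0 decouples.
∂psi/∂u = 2(u - 4) = 0 at u ∈ {4}; ∂psi/∂v = 12(v + 1)(v + 4) = 0 at v ∈ {-4, -1}.
The Hessian is diagonal: diag(psi_uu, psi_vv). Second derivatives: psi_uu(4)=2; psi_vv(-4)=-36, psi_vv(-1)=36.
Saddle points occur where the two diagonal entries have opposite signs: (4, -4). Count: 1.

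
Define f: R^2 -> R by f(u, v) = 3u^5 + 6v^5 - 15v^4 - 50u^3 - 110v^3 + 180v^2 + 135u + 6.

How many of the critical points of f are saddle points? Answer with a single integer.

8

f separates as a function of u plus a function of v, so ∇f=0 decouples.
∂f/∂u = 15(u - 3)(u - 1)(u + 1)(u + 3) = 0 at u ∈ {-3, -1, 1, 3}; ∂f/∂v = 30v(v - 4)(v - 1)(v + 3) = 0 at v ∈ {-3, 0, 1, 4}.
The Hessian is diagonal: diag(f_uu, f_vv). Second derivatives: f_uu(-3)=-720, f_uu(-1)=240, f_uu(1)=-240, f_uu(3)=720; f_vv(-3)=-2520, f_vv(0)=360, f_vv(1)=-360, f_vv(4)=2520.
Saddle points occur where the two diagonal entries have opposite signs: (-3, 0), (-3, 4), (-1, -3), (-1, 1), (1, 0), (1, 4), (3, -3), (3, 1). Count: 8.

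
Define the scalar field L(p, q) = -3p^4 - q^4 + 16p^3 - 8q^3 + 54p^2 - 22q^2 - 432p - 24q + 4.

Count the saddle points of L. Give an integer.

L separates as a function of p plus a function of q, so ∇L=0 decouples.
∂L/∂p = -12(p - 4)(p - 3)(p + 3) = 0 at p ∈ {-3, 3, 4}; ∂L/∂q = -4(q + 1)(q + 2)(q + 3) = 0 at q ∈ {-3, -2, -1}.
The Hessian is diagonal: diag(L_pp, L_qq). Second derivatives: L_pp(-3)=-504, L_pp(3)=72, L_pp(4)=-84; L_qq(-3)=-8, L_qq(-2)=4, L_qq(-1)=-8.
Saddle points occur where the two diagonal entries have opposite signs: (-3, -2), (3, -3), (3, -1), (4, -2). Count: 4.

4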